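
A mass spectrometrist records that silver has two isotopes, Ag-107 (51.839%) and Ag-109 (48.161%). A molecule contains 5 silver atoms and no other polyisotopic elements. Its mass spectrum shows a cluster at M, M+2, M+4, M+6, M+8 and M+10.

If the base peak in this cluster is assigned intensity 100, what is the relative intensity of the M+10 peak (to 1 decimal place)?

8.0

Term probabilities: M 0.0374, M+2 0.1739, M+4 0.3231, M+6 0.3002, M+8 0.1394, M+10 0.0259. Base peak = M+4.
P(M+4) = C(5,2) × 0.51839^3 × 0.48161^2 = 10 × 0.13930601 × 0.23194819 = 0.323118 (base)
P(M+10) = C(5,5) × 0.51839^0 × 0.48161^5 = 1 × 1.0000 × 0.0259106 = 0.025911
Relative intensity = 0.025911 / 0.323118 × 100 = 8.0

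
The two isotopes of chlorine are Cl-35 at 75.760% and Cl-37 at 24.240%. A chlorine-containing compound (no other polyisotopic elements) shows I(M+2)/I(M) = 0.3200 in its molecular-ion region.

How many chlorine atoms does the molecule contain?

The M+2/M ratio from n Cl atoms is n · q/p = n · 0.24240/0.75760.
n = 0.3200 × 0.75760/0.24240 = 1.00 ≈ 1

1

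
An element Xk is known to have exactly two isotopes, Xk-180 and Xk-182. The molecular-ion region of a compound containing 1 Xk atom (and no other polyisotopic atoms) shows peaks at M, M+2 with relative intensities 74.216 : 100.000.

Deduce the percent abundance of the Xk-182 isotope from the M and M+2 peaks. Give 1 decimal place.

If p is the fraction of Xk that is Xk-180, then I(M+2)/I(M) = [C(1,1)·p^0·(1−p)] / p^1 = 1·(1−p)/p = 100.000/74.216 = 1.3474
(1−p)/p = 1.3474/1 = 1.3474  ⇒  p = 1/(1 + 1.3474) = 0.4260
Xk-180: 42.6%, Xk-182: 57.4%.

57.4%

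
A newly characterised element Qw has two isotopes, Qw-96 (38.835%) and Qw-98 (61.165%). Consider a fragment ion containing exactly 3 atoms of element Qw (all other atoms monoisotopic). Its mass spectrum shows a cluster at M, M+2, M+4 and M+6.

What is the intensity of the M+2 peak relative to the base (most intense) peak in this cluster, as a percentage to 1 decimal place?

63.5%

Binomial terms of (0.38835 + 0.61165)^3: M 0.0586, M+2 0.2767, M+4 0.4359, M+6 0.2288 → M+4 is the base peak.
P(M+4) = C(3,2) × 0.38835^1 × 0.61165^2 = 3 × 0.38835 × 0.37411572 = 0.435864 (base)
P(M+2) = C(3,1) × 0.38835^2 × 0.61165^1 = 3 × 0.15081572 × 0.61165 = 0.276739
Relative intensity = 0.276739 / 0.435864 × 100 = 63.5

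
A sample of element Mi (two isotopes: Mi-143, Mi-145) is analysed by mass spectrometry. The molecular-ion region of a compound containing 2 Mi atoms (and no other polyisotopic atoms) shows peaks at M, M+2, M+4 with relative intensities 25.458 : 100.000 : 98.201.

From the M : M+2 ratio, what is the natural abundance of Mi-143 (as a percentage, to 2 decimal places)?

Let p = fractional abundance of Mi-143. I(M+2)/I(M) = [C(2,1)·p^1·(1−p)] / p^2 = 2·(1−p)/p = 100.000/25.458 = 3.9280
(1−p)/p = 3.9280/2 = 1.9640  ⇒  p = 1/(1 + 1.9640) = 0.3374
Mi-143: 33.74%, Mi-145: 66.26%.

33.74%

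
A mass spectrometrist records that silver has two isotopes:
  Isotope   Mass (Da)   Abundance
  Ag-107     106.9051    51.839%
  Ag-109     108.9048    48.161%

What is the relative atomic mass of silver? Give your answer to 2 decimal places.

The abundance-weighted mean is 0.51839 × 106.9051 + 0.48161 × 108.9048
= 55.41853 + 52.44964 = 107.86817 Da

107.87 Da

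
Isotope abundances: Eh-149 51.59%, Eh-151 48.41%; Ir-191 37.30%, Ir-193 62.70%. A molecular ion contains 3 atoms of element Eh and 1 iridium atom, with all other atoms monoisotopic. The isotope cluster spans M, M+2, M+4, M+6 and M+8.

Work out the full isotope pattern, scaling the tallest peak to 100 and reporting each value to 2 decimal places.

13.56 : 60.97 : 100.00 : 71.43 : 18.84

Element Eh pattern (n=3): 0.13730823 : 0.38653373 : 0.36270784 : 0.1134502
Iridium pattern (n=1): 0.3730 : 0.6270
Convolve the two distributions (both contribute in 2-u steps):
  M: 0.13730823×0.3730 = 0.051216
  M+2: 0.13730823×0.6270 + 0.38653373×0.3730 = 0.230269
  M+4: 0.38653373×0.6270 + 0.36270784×0.3730 = 0.377647
  M+6: 0.36270784×0.6270 + 0.1134502×0.3730 = 0.269735
  M+8: 0.1134502×0.6270 = 0.071133
Scale to base peak (0.377647) = 100: 13.56 : 60.97 : 100.00 : 71.43 : 18.84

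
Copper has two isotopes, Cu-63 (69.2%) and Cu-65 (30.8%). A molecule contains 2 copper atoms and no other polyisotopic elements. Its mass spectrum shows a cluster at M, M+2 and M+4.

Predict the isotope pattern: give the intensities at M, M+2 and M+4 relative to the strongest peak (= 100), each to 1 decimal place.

Expanding (0.692 + 0.308)^2:
P(M) = 0.692^2 = 0.478864
P(M+2) = 2 × 0.692^1 × 0.308^1 = 0.426272
P(M+4) = 0.308^2 = 0.094864
The M peak is largest (0.478864); scaling to 100 gives 100.0 : 89.0 : 19.8.

100.0 : 89.0 : 19.8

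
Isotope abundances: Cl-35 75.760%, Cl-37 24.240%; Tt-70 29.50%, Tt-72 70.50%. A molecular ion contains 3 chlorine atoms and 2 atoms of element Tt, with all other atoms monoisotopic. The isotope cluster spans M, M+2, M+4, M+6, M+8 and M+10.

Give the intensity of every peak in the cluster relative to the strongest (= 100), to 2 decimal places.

Chlorine pattern (n=3): 0.4348304 : 0.41738208 : 0.13354464 : 0.01424288
Element Tt pattern (n=2): 0.087025 : 0.41595 : 0.497025
Convolve the two distributions (both contribute in 2-u steps):
  M: 0.4348304×0.087025 = 0.037841
  M+2: 0.4348304×0.41595 + 0.41738208×0.087025 = 0.217190
  M+4: 0.4348304×0.497025 + 0.41738208×0.41595 + 0.13354464×0.087025 = 0.401353
  M+6: 0.41738208×0.497025 + 0.13354464×0.41595 + 0.01424288×0.087025 = 0.264237
  M+8: 0.13354464×0.497025 + 0.01424288×0.41595 = 0.072299
  M+10: 0.01424288×0.497025 = 0.007079
Scale to base peak (0.401353) = 100: 9.43 : 54.11 : 100.00 : 65.84 : 18.01 : 1.76

9.43 : 54.11 : 100.00 : 65.84 : 18.01 : 1.76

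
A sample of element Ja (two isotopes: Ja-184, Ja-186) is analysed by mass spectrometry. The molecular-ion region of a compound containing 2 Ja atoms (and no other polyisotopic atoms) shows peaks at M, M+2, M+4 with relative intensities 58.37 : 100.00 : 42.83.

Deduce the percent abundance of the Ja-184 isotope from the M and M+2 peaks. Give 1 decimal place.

53.9%

Let p = fractional abundance of Ja-184. I(M+2)/I(M) = [C(2,1)·p^1·(1−p)] / p^2 = 2·(1−p)/p = 100.00/58.37 = 1.7132
(1−p)/p = 1.7132/2 = 0.8566  ⇒  p = 1/(1 + 0.8566) = 0.5386
Ja-184: 53.9%, Ja-186: 46.1%.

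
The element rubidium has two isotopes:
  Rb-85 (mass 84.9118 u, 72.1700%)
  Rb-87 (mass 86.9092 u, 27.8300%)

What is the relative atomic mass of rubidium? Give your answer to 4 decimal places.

85.4677 u

Ar = Σ fᵢ·mᵢ = 0.721700 × 84.9118 + 0.278300 × 86.9092
= 61.28085 + 24.18683 = 85.46768 u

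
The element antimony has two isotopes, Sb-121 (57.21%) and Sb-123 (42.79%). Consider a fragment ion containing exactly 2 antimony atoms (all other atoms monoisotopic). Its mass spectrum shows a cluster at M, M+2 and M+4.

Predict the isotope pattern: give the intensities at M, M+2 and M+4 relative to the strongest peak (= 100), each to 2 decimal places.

The 2 Sb atoms are independent, so intensities follow the terms of (0.5721 + 0.4279)^2.
P(M) = 0.5721^2 = 0.327298
P(M+2) = 2 × 0.5721^1 × 0.4279^1 = 0.489603
P(M+4) = 0.4279^2 = 0.183098
The M+2 peak is largest (0.489603); scaling to 100 gives 66.85 : 100.00 : 37.40.

66.85 : 100.00 : 37.40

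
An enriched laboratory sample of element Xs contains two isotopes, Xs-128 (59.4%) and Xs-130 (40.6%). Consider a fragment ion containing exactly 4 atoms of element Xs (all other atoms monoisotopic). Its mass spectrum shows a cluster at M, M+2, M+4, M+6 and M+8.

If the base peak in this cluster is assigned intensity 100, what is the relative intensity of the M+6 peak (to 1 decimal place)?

45.6

Term probabilities: M 0.1245, M+2 0.3404, M+4 0.3490, M+6 0.1590, M+8 0.0272. Base peak = M+4.
P(M+4) = C(4,2) × 0.594^2 × 0.406^2 = 6 × 0.352836 × 0.164836 = 0.348960 (base)
P(M+6) = C(4,3) × 0.594^1 × 0.406^3 = 4 × 0.5940 × 0.06692342 = 0.159010
Relative intensity = 0.159010 / 0.348960 × 100 = 45.6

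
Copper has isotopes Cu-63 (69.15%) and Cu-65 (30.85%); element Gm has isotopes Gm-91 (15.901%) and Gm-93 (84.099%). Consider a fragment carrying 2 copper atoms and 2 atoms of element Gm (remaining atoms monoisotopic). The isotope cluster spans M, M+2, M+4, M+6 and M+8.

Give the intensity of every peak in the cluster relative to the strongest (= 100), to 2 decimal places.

2.66 : 30.50 : 100.00 : 71.96 : 14.80

Copper pattern (n=2): 0.47817225 : 0.4266555 : 0.09517225
Element Gm pattern (n=2): 0.02528418 : 0.26745164 : 0.70726418
Convolve the two distributions (both contribute in 2-u steps):
  M: 0.47817225×0.02528418 = 0.012090
  M+2: 0.47817225×0.26745164 + 0.4266555×0.02528418 = 0.138676
  M+4: 0.47817225×0.70726418 + 0.4266555×0.26745164 + 0.09517225×0.02528418 = 0.454710
  M+6: 0.4266555×0.70726418 + 0.09517225×0.26745164 = 0.327212
  M+8: 0.09517225×0.70726418 = 0.067312
Scale to base peak (0.454710) = 100: 2.66 : 30.50 : 100.00 : 71.96 : 14.80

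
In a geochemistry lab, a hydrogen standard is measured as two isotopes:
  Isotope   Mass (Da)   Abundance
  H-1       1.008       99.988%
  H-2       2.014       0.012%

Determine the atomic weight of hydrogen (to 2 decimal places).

1.01 Da

Average mass = Σ (abundance × isotope mass) = 0.99988 × 1.008 + 0.00012 × 2.014
= 1.0079 + 0.0002 = 1.0081 Da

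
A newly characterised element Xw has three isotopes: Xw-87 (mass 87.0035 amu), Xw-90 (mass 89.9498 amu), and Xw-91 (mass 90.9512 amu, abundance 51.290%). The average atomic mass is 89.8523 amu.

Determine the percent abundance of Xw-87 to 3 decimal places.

20.742%

Let x and y be the fractions of Xw-87 and Xw-90. Then x + y = 1 − 0.51290 = 0.48710 and 87.0035x + 89.9498y = 89.8523 − 0.51290×90.9512 = 43.20342952.
Substituting: 87.0035x + 89.9498(0.48710 − x) = 43.20342952
(87.0035 − 89.9498)x = -0.61111806  ⇒  x = 0.20742, y = 0.27968
Xw-87: 20.742%, Xw-90: 27.968%.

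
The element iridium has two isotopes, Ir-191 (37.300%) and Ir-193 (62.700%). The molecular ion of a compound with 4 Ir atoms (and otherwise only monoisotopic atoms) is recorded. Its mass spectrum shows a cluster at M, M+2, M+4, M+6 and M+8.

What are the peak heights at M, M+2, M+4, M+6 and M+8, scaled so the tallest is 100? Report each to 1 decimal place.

The 4 Ir atoms are independent, so intensities follow the terms of (0.37300 + 0.62700)^4.
P(M) = 0.37300^4 = 0.019357
P(M+2) = 4 × 0.37300^3 × 0.62700^1 = 0.130153
P(M+4) = 6 × 0.37300^2 × 0.62700^2 = 0.328174
P(M+6) = 4 × 0.37300^1 × 0.62700^3 = 0.367766
P(M+8) = 0.62700^4 = 0.154550
The M+6 peak is largest (0.367766); scaling to 100 gives 5.3 : 35.4 : 89.2 : 100.0 : 42.0.

5.3 : 35.4 : 89.2 : 100.0 : 42.0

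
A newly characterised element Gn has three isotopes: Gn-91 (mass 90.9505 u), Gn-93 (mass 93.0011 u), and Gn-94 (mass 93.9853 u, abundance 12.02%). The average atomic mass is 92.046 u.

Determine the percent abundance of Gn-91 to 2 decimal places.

52.35%

The remaining 87.98% is split between Gn-91 (fraction x) and Gn-93 (fraction 0.8798 − x).
Substituting: 90.9505x + 93.0011(0.8798 − x) = 80.74896694
(90.9505 − 93.0011)x = -1.07340084  ⇒  x = 0.52346, y = 0.35634
Gn-91: 52.35%, Gn-93: 35.63%.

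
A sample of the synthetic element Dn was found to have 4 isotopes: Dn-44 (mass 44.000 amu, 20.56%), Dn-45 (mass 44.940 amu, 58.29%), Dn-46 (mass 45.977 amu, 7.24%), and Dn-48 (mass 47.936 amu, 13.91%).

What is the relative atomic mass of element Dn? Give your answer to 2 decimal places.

Average mass = Σ (abundance × isotope mass) = 0.2056 × 44.000 + 0.5829 × 44.940 + 0.0724 × 45.977 + 0.1391 × 47.936
= 9.0464 + 26.1955 + 3.3287 + 6.6679 = 45.2385 amu

45.24 amu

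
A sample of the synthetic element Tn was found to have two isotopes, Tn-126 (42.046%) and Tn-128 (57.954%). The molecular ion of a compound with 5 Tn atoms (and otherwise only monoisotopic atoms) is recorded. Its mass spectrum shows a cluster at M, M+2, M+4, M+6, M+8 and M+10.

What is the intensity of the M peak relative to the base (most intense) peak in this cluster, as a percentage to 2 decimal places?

3.82%

(0.42046 + 0.57954)^5 gives M 0.0131, M+2 0.0906, M+4 0.2497, M+6 0.3441, M+8 0.2372, M+10 0.0654; the largest is M+6.
P(M+6) = C(5,3) × 0.42046^2 × 0.57954^3 = 10 × 0.17678661 × 0.19464814 = 0.344112 (base)
P(M) = C(5,0) × 0.42046^5 × 0.57954^0 = 1 × 0.01314085 × 1.0000 = 0.013141
Relative intensity = 0.013141 / 0.344112 × 100 = 3.82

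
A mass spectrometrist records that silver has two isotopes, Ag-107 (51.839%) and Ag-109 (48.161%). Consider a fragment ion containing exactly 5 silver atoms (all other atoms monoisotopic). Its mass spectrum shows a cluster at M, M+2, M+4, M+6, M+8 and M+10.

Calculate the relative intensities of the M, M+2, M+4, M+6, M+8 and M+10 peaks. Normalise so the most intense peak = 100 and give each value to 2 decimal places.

11.59 : 53.82 : 100.00 : 92.90 : 43.16 : 8.02

The 5 Ag atoms are independent, so intensities follow the terms of (0.51839 + 0.48161)^5.
P(M) = 0.51839^5 = 0.037435
P(M+2) = 5 × 0.51839^4 × 0.48161^1 = 0.173897
P(M+4) = 10 × 0.51839^3 × 0.48161^2 = 0.323118
P(M+6) = 10 × 0.51839^2 × 0.48161^3 = 0.300192
P(M+8) = 5 × 0.51839^1 × 0.48161^4 = 0.139447
P(M+10) = 0.48161^5 = 0.025911
The M+4 peak is largest (0.323118); scaling to 100 gives 11.59 : 53.82 : 100.00 : 92.90 : 43.16 : 8.02.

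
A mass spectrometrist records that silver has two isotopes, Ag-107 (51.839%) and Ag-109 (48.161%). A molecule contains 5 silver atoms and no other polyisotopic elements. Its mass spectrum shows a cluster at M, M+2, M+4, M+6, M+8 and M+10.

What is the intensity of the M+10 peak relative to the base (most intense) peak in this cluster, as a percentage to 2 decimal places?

8.02%

Binomial terms of (0.51839 + 0.48161)^5: M 0.0374, M+2 0.1739, M+4 0.3231, M+6 0.3002, M+8 0.1394, M+10 0.0259 → M+4 is the base peak.
P(M+4) = C(5,2) × 0.51839^3 × 0.48161^2 = 10 × 0.13930601 × 0.23194819 = 0.323118 (base)
P(M+10) = C(5,5) × 0.51839^0 × 0.48161^5 = 1 × 1.0000 × 0.0259106 = 0.025911
Relative intensity = 0.025911 / 0.323118 × 100 = 8.02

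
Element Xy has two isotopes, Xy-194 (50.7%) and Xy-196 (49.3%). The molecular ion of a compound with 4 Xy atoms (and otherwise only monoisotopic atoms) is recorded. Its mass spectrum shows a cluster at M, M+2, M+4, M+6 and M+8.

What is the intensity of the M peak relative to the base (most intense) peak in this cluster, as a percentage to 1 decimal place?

Term probabilities: M 0.0661, M+2 0.2570, M+4 0.3749, M+6 0.2430, M+8 0.0591. Base peak = M+4.
P(M+4) = C(4,2) × 0.507^2 × 0.493^2 = 6 × 0.257049 × 0.243049 = 0.374853 (base)
P(M) = C(4,0) × 0.507^4 × 0.493^0 = 1 × 0.06607419 × 1.0000 = 0.066074
Relative intensity = 0.066074 / 0.374853 × 100 = 17.6

17.6%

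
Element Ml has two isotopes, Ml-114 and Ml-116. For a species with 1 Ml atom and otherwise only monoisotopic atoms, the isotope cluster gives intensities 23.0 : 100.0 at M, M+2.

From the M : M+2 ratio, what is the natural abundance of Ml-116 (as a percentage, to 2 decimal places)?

Write p for the Ml-114 fraction. I(M+2)/I(M) = [C(1,1)·p^0·(1−p)] / p^1 = 1·(1−p)/p = 100.0/23.0 = 4.3478
(1−p)/p = 4.3478/1 = 4.3478  ⇒  p = 1/(1 + 4.3478) = 0.1870
Ml-114: 18.70%, Ml-116: 81.30%.

81.30%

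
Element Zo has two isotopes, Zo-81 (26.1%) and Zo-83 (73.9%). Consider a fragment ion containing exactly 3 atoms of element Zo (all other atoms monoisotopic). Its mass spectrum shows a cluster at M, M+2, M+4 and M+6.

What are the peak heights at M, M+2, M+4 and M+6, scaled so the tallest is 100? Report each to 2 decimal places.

Each Zo atom is independently Zo-81 (p = 0.261) or Zo-83 (q = 0.739); the cluster is the binomial expansion (p + q)^3.
P(M) = 0.261^3 = 0.017780
P(M+2) = 3 × 0.261^2 × 0.739^1 = 0.151024
P(M+4) = 3 × 0.261^1 × 0.739^2 = 0.427613
P(M+6) = 0.739^3 = 0.403583
The M+4 peak is largest (0.427613); scaling to 100 gives 4.16 : 35.32 : 100.00 : 94.38.

4.16 : 35.32 : 100.00 : 94.38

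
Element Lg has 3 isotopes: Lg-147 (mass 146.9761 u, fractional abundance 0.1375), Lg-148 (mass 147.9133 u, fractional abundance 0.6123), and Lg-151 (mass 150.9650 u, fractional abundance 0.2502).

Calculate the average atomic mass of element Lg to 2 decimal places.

148.55 u

The abundance-weighted mean is 0.1375 × 146.9761 + 0.6123 × 147.9133 + 0.2502 × 150.9650
= 20.20921 + 90.56731 + 37.77144 = 148.54796 u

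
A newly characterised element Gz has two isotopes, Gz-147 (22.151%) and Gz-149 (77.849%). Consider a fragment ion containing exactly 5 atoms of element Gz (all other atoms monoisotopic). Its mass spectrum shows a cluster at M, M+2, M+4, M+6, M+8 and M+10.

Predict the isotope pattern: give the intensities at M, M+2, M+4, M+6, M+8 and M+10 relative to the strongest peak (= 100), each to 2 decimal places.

0.13 : 2.30 : 16.19 : 56.91 : 100.00 : 70.29

Each Gz atom is independently Gz-147 (p = 0.22151) or Gz-149 (q = 0.77849); the cluster is the binomial expansion (p + q)^5.
P(M) = 0.22151^5 = 0.000533
P(M+2) = 5 × 0.22151^4 × 0.77849^1 = 0.009371
P(M+4) = 10 × 0.22151^3 × 0.77849^2 = 0.065870
P(M+6) = 10 × 0.22151^2 × 0.77849^3 = 0.231497
P(M+8) = 5 × 0.22151^1 × 0.77849^4 = 0.406795
P(M+10) = 0.77849^5 = 0.285934
The M+8 peak is largest (0.406795); scaling to 100 gives 0.13 : 2.30 : 16.19 : 56.91 : 100.00 : 70.29.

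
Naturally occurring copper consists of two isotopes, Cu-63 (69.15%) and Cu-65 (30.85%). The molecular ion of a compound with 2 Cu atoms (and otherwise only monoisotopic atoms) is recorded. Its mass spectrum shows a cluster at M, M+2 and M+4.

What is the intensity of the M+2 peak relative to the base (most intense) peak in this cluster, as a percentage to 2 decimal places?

89.23%

Term probabilities: M 0.4782, M+2 0.4267, M+4 0.0952. Base peak = M.
P(M) = C(2,0) × 0.6915^2 × 0.3085^0 = 1 × 0.47817225 × 1.0000 = 0.478172 (base)
P(M+2) = C(2,1) × 0.6915^1 × 0.3085^1 = 2 × 0.6915 × 0.3085 = 0.426656
Relative intensity = 0.426656 / 0.478172 × 100 = 89.23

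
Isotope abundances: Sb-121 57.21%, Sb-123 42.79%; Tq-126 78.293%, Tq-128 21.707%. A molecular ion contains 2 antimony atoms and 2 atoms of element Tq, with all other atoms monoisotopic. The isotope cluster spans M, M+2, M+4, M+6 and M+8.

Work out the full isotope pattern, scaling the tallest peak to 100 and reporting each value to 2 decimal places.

Antimony pattern (n=2): 0.32729841 : 0.48960318 : 0.18309841
Element Tq pattern (n=2): 0.61297938 : 0.33990123 : 0.04711938
Convolve the two distributions (both contribute in 2-u steps):
  M: 0.32729841×0.61297938 = 0.200627
  M+2: 0.32729841×0.33990123 + 0.48960318×0.61297938 = 0.411366
  M+4: 0.32729841×0.04711938 + 0.48960318×0.33990123 + 0.18309841×0.61297938 = 0.294074
  M+6: 0.48960318×0.04711938 + 0.18309841×0.33990123 = 0.085305
  M+8: 0.18309841×0.04711938 = 0.008627
Scale to base peak (0.411366) = 100: 48.77 : 100.00 : 71.49 : 20.74 : 2.10

48.77 : 100.00 : 71.49 : 20.74 : 2.10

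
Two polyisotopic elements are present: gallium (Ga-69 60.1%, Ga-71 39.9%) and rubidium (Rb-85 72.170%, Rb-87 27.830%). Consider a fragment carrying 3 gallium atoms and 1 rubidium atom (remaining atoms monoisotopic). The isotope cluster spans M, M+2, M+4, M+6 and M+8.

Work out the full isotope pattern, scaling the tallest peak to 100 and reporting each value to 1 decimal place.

42.1 : 100.0 : 87.9 : 33.8 : 4.7

Gallium pattern (n=3): 0.2170818 : 0.4323576 : 0.2870394 : 0.0635212
Rubidium pattern (n=1): 0.7217 : 0.2783
Convolve the two distributions (both contribute in 2-u steps):
  M: 0.2170818×0.7217 = 0.156668
  M+2: 0.2170818×0.2783 + 0.4323576×0.7217 = 0.372446
  M+4: 0.4323576×0.2783 + 0.2870394×0.7217 = 0.327481
  M+6: 0.2870394×0.2783 + 0.0635212×0.7217 = 0.125726
  M+8: 0.0635212×0.2783 = 0.017678
Scale to base peak (0.372446) = 100: 42.1 : 100.0 : 87.9 : 33.8 : 4.7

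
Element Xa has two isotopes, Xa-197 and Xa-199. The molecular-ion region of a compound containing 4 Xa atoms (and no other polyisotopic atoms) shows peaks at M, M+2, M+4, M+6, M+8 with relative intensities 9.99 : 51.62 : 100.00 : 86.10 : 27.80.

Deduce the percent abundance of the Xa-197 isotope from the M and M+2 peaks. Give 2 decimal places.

Let p = fractional abundance of Xa-197. I(M+2)/I(M) = [C(4,1)·p^3·(1−p)] / p^4 = 4·(1−p)/p = 51.62/9.99 = 5.1672
(1−p)/p = 5.1672/4 = 1.2918  ⇒  p = 1/(1 + 1.2918) = 0.4363
Xa-197: 43.63%, Xa-199: 56.37%.

43.63%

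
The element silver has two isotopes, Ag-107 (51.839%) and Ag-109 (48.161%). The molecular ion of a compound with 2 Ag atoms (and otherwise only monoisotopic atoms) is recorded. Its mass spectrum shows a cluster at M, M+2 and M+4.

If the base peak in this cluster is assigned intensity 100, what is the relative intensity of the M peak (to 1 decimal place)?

Term probabilities: M 0.2687, M+2 0.4993, M+4 0.2319. Base peak = M+2.
P(M+2) = C(2,1) × 0.51839^1 × 0.48161^1 = 2 × 0.51839 × 0.48161 = 0.499324 (base)
P(M) = C(2,0) × 0.51839^2 × 0.48161^0 = 1 × 0.26872819 × 1.0000 = 0.268728
Relative intensity = 0.268728 / 0.499324 × 100 = 53.8

53.8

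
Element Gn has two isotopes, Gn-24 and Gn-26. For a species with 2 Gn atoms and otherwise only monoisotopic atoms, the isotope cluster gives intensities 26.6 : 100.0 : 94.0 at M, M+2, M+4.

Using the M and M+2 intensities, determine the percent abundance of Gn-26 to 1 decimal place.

65.3%

If p is the fraction of Gn that is Gn-24, then I(M+2)/I(M) = [C(2,1)·p^1·(1−p)] / p^2 = 2·(1−p)/p = 100.0/26.6 = 3.7594
(1−p)/p = 3.7594/2 = 1.8797  ⇒  p = 1/(1 + 1.8797) = 0.3473
Gn-24: 34.7%, Gn-26: 65.3%.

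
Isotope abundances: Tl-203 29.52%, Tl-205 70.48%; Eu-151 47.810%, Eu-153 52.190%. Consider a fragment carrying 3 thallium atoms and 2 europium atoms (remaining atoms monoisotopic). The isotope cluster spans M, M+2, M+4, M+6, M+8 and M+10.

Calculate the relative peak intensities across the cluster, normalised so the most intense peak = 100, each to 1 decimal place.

Thallium pattern (n=3): 0.02572463 : 0.18425524 : 0.43991564 : 0.35010449
Europium pattern (n=2): 0.22857961 : 0.49904078 : 0.27237961
Convolve the two distributions (both contribute in 2-u steps):
  M: 0.02572463×0.22857961 = 0.005880
  M+2: 0.02572463×0.49904078 + 0.18425524×0.22857961 = 0.054955
  M+4: 0.02572463×0.27237961 + 0.18425524×0.49904078 + 0.43991564×0.22857961 = 0.199513
  M+6: 0.18425524×0.27237961 + 0.43991564×0.49904078 + 0.35010449×0.22857961 = 0.349750
  M+8: 0.43991564×0.27237961 + 0.35010449×0.49904078 = 0.294540
  M+10: 0.35010449×0.27237961 = 0.095361
Scale to base peak (0.349750) = 100: 1.7 : 15.7 : 57.0 : 100.0 : 84.2 : 27.3

1.7 : 15.7 : 57.0 : 100.0 : 84.2 : 27.3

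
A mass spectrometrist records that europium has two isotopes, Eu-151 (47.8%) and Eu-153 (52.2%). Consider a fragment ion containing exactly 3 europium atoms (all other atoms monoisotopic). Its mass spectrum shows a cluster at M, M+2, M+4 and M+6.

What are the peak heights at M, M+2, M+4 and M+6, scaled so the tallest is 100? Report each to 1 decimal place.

Each Eu atom is independently Eu-151 (p = 0.478) or Eu-153 (q = 0.522); the cluster is the binomial expansion (p + q)^3.
P(M) = 0.478^3 = 0.109215
P(M+2) = 3 × 0.478^2 × 0.522^1 = 0.357806
P(M+4) = 3 × 0.478^1 × 0.522^2 = 0.390742
P(M+6) = 0.522^3 = 0.142237
The M+4 peak is largest (0.390742); scaling to 100 gives 28.0 : 91.6 : 100.0 : 36.4.

28.0 : 91.6 : 100.0 : 36.4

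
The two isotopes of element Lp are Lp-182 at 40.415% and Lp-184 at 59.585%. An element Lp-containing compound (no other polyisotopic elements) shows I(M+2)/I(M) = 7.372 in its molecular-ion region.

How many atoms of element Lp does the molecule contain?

The M+2/M ratio from n Lp atoms is n · q/p = n · 0.59585/0.40415.
n = 7.372 × 0.40415/0.59585 = 5.00 ≈ 5

5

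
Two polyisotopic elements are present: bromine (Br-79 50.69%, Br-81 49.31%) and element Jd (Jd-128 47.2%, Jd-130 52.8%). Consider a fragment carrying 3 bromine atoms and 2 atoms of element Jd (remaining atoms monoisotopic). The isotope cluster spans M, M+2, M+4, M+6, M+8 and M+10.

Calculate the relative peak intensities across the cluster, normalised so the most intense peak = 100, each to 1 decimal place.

9.2 : 47.2 : 97.2 : 100.0 : 51.4 : 10.5

Bromine pattern (n=3): 0.13024674 : 0.3801026 : 0.36975457 : 0.11989609
Element Jd pattern (n=2): 0.222784 : 0.498432 : 0.278784
Convolve the two distributions (both contribute in 2-u steps):
  M: 0.13024674×0.222784 = 0.029017
  M+2: 0.13024674×0.498432 + 0.3801026×0.222784 = 0.149600
  M+4: 0.13024674×0.278784 + 0.3801026×0.498432 + 0.36975457×0.222784 = 0.308141
  M+6: 0.3801026×0.278784 + 0.36975457×0.498432 + 0.11989609×0.222784 = 0.316975
  M+8: 0.36975457×0.278784 + 0.11989609×0.498432 = 0.162842
  M+10: 0.11989609×0.278784 = 0.033425
Scale to base peak (0.316975) = 100: 9.2 : 47.2 : 97.2 : 100.0 : 51.4 : 10.5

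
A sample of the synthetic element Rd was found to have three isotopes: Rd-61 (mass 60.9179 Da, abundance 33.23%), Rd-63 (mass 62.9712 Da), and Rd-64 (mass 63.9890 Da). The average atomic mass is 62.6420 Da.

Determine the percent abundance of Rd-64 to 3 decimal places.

34.694%

The remaining 66.77% is split between Rd-63 (fraction x) and Rd-64 (fraction 0.6677 − x).
Substituting: 62.9712x + 63.9890(0.6677 − x) = 42.39898183
(62.9712 − 63.9890)x = -0.32647347  ⇒  x = 0.32076, y = 0.34694
Rd-63: 32.076%, Rd-64: 34.694%.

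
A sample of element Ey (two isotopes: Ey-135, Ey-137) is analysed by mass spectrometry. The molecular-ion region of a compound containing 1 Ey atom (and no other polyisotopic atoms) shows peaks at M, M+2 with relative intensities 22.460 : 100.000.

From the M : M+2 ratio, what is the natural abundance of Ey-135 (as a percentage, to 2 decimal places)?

18.34%

Write p for the Ey-135 fraction. I(M+2)/I(M) = [C(1,1)·p^0·(1−p)] / p^1 = 1·(1−p)/p = 100.000/22.460 = 4.4524
(1−p)/p = 4.4524/1 = 4.4524  ⇒  p = 1/(1 + 4.4524) = 0.1834
Ey-135: 18.34%, Ey-137: 81.66%.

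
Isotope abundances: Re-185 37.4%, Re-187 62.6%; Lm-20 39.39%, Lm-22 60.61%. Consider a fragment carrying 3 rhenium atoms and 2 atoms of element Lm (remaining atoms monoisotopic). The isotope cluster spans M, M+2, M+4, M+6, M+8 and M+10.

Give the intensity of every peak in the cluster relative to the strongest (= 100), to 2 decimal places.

2.36 : 19.08 : 61.79 : 100.00 : 80.89 : 26.16

Rhenium pattern (n=3): 0.05231362 : 0.26268713 : 0.43968487 : 0.24531438
Element Lm pattern (n=2): 0.15515721 : 0.47748558 : 0.36735721
Convolve the two distributions (both contribute in 2-u steps):
  M: 0.05231362×0.15515721 = 0.008117
  M+2: 0.05231362×0.47748558 + 0.26268713×0.15515721 = 0.065737
  M+4: 0.05231362×0.36735721 + 0.26268713×0.47748558 + 0.43968487×0.15515721 = 0.212867
  M+6: 0.26268713×0.36735721 + 0.43968487×0.47748558 + 0.24531438×0.15515721 = 0.344505
  M+8: 0.43968487×0.36735721 + 0.24531438×0.47748558 = 0.278655
  M+10: 0.24531438×0.36735721 = 0.090118
Scale to base peak (0.344505) = 100: 2.36 : 19.08 : 61.79 : 100.00 : 80.89 : 26.16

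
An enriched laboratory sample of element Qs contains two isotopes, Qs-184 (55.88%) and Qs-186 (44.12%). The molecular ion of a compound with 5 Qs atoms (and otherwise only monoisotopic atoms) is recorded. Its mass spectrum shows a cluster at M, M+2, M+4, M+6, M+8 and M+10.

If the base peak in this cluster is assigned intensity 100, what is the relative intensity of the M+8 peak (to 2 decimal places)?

31.17

Binomial terms of (0.5588 + 0.4412)^5: M 0.0545, M+2 0.2151, M+4 0.3397, M+6 0.2682, M+8 0.1059, M+10 0.0167 → M+4 is the base peak.
P(M+4) = C(5,2) × 0.5588^3 × 0.4412^2 = 10 × 0.17448946 × 0.19465744 = 0.339657 (base)
P(M+8) = C(5,4) × 0.5588^1 × 0.4412^4 = 5 × 0.5588 × 0.03789152 = 0.105869
Relative intensity = 0.105869 / 0.339657 × 100 = 31.17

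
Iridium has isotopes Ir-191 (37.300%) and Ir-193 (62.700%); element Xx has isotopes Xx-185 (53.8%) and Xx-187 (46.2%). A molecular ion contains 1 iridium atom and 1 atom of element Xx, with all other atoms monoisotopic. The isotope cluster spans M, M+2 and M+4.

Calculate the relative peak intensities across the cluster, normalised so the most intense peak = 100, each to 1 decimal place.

Iridium pattern (n=1): 0.3730 : 0.6270
Element Xx pattern (n=1): 0.5380 : 0.4620
Convolve the two distributions (both contribute in 2-u steps):
  M: 0.3730×0.5380 = 0.200674
  M+2: 0.3730×0.4620 + 0.6270×0.5380 = 0.509652
  M+4: 0.6270×0.4620 = 0.289674
Scale to base peak (0.509652) = 100: 39.4 : 100.0 : 56.8

39.4 : 100.0 : 56.8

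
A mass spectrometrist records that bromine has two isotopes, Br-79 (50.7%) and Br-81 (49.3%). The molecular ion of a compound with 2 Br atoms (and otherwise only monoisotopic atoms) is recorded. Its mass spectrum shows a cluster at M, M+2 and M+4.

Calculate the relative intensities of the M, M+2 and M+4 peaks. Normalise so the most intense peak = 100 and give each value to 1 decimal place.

Each Br atom is independently Br-79 (p = 0.507) or Br-81 (q = 0.493); the cluster is the binomial expansion (p + q)^2.
P(M) = 0.507^2 = 0.257049
P(M+2) = 2 × 0.507^1 × 0.493^1 = 0.499902
P(M+4) = 0.493^2 = 0.243049
The M+2 peak is largest (0.499902); scaling to 100 gives 51.4 : 100.0 : 48.6.

51.4 : 100.0 : 48.6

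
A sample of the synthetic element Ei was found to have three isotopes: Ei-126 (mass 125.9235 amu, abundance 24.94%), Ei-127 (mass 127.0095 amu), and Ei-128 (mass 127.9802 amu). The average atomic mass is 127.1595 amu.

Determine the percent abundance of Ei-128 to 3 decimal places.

43.355%

The remaining 75.06% is split between Ei-127 (fraction x) and Ei-128 (fraction 0.7506 − x).
Substituting: 127.0095x + 127.9802(0.7506 − x) = 95.7541791
(127.0095 − 127.9802)x = -0.30775902  ⇒  x = 0.31705, y = 0.43355
Ei-127: 31.705%, Ei-128: 43.355%.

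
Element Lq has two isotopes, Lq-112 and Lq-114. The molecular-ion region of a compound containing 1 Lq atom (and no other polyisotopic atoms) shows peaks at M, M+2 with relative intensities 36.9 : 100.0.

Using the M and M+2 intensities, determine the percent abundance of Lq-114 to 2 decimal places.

73.05%

Write p for the Lq-112 fraction. I(M+2)/I(M) = [C(1,1)·p^0·(1−p)] / p^1 = 1·(1−p)/p = 100.0/36.9 = 2.7100
(1−p)/p = 2.7100/1 = 2.7100  ⇒  p = 1/(1 + 2.7100) = 0.2695
Lq-112: 26.95%, Lq-114: 73.05%.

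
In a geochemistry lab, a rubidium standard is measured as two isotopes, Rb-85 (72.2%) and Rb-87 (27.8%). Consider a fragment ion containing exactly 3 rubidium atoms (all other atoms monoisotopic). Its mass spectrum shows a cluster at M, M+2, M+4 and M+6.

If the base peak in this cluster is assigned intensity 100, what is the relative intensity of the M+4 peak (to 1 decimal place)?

Term probabilities: M 0.3764, M+2 0.4348, M+4 0.1674, M+6 0.0215. Base peak = M+2.
P(M+2) = C(3,1) × 0.722^2 × 0.278^1 = 3 × 0.521284 × 0.2780 = 0.434751 (base)
P(M+4) = C(3,2) × 0.722^1 × 0.278^2 = 3 × 0.7220 × 0.077284 = 0.167397
Relative intensity = 0.167397 / 0.434751 × 100 = 38.5

38.5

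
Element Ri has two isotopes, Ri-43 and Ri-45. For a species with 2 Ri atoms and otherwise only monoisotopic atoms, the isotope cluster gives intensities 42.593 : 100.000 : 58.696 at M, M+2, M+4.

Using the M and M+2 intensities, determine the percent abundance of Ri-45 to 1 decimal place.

If p is the fraction of Ri that is Ri-43, then I(M+2)/I(M) = [C(2,1)·p^1·(1−p)] / p^2 = 2·(1−p)/p = 100.000/42.593 = 2.3478
(1−p)/p = 2.3478/2 = 1.1739  ⇒  p = 1/(1 + 1.1739) = 0.4600
Ri-43: 46.0%, Ri-45: 54.0%.

54.0%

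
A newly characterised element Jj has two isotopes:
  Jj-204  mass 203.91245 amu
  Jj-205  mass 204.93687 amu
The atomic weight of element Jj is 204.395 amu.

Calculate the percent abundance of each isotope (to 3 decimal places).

Jj-204: 52.895%, Jj-205: 47.105%

With x = fraction of Jj-204 (so Jj-205 is 1 − x):
203.91245·x + 204.93687·(1 − x) = 204.395
(203.91245 − 204.93687)·x = 204.395 − 204.93687
x = -0.54187 / -1.02442 = 0.52895 → 52.895% Jj-204, 47.105% Jj-205.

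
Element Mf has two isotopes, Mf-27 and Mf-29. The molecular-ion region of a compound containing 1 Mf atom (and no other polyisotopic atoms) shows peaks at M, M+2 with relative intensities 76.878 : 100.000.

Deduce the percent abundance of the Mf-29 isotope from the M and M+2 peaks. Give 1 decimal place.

Let p = fractional abundance of Mf-27. I(M+2)/I(M) = [C(1,1)·p^0·(1−p)] / p^1 = 1·(1−p)/p = 100.000/76.878 = 1.3008
(1−p)/p = 1.3008/1 = 1.3008  ⇒  p = 1/(1 + 1.3008) = 0.4346
Mf-27: 43.5%, Mf-29: 56.5%.

56.5%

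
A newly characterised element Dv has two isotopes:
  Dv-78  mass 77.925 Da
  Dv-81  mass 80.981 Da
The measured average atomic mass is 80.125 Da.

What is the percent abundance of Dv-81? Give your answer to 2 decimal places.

71.99%

Writing the weighted mean with unknown fraction x of Dv-78:
77.925·x + 80.981·(1 − x) = 80.125
(77.925 − 80.981)·x = 80.125 − 80.981
x = -0.856 / -3.056 = 0.28010 → 28.01% Dv-78, 71.99% Dv-81.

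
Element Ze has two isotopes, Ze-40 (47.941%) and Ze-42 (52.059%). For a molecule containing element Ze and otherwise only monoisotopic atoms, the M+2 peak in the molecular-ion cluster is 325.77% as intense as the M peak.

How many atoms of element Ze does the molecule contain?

The M+2/M ratio from n Ze atoms is n · q/p = n · 0.52059/0.47941.
n = 3.2577 × 0.47941/0.52059 = 3.00 ≈ 3

3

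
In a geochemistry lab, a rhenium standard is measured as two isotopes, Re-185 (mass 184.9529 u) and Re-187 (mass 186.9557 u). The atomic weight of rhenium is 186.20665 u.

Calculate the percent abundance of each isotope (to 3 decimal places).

Let x be the fractional abundance of Re-185; then Re-187 has abundance 1 − x.
184.9529·x + 186.9557·(1 − x) = 186.20665
(184.9529 − 186.9557)·x = 186.20665 − 186.9557
x = -0.74905 / -2.0028 = 0.37400 → 37.400% Re-185, 62.600% Re-187.

Re-185: 37.400%, Re-187: 62.600%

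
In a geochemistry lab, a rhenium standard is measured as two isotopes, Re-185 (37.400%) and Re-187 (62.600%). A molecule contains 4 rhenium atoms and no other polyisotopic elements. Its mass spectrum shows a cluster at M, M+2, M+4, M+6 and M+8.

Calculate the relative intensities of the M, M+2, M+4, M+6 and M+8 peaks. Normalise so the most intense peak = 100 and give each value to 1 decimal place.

5.3 : 35.7 : 89.6 : 100.0 : 41.8

Each Re atom is independently Re-185 (p = 0.37400) or Re-187 (q = 0.62600); the cluster is the binomial expansion (p + q)^4.
P(M) = 0.37400^4 = 0.019565
P(M+2) = 4 × 0.37400^3 × 0.62600^1 = 0.130993
P(M+4) = 6 × 0.37400^2 × 0.62600^2 = 0.328884
P(M+6) = 4 × 0.37400^1 × 0.62600^3 = 0.366990
P(M+8) = 0.62600^4 = 0.153567
The M+6 peak is largest (0.366990); scaling to 100 gives 5.3 : 35.7 : 89.6 : 100.0 : 41.8.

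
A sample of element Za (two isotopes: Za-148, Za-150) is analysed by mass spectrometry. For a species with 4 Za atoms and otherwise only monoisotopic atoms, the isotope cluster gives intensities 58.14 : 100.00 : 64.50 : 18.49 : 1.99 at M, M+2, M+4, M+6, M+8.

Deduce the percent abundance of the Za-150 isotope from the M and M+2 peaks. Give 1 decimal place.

30.1%

If p is the fraction of Za that is Za-148, then I(M+2)/I(M) = [C(4,1)·p^3·(1−p)] / p^4 = 4·(1−p)/p = 100.00/58.14 = 1.7200
(1−p)/p = 1.7200/4 = 0.4300  ⇒  p = 1/(1 + 0.4300) = 0.6993
Za-148: 69.9%, Za-150: 30.1%.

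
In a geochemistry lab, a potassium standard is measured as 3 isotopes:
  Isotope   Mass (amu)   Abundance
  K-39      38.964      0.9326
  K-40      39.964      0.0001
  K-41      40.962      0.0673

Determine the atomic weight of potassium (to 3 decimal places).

Weight each isotope mass by its fractional abundance: 0.9326 × 38.964 + 0.0001 × 39.964 + 0.0673 × 40.962
= 36.3378 + 0.0040 + 2.7567 = 39.0985 amu

39.099 amu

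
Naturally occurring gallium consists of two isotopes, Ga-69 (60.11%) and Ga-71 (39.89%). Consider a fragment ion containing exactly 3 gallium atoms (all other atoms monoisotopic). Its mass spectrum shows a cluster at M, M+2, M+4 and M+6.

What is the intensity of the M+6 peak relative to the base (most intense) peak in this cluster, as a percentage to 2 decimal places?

Term probabilities: M 0.2172, M+2 0.4324, M+4 0.2869, M+6 0.0635. Base peak = M+2.
P(M+2) = C(3,1) × 0.6011^2 × 0.3989^1 = 3 × 0.36132121 × 0.3989 = 0.432393 (base)
P(M+6) = C(3,3) × 0.6011^0 × 0.3989^3 = 1 × 1.0000 × 0.06347345 = 0.063473
Relative intensity = 0.063473 / 0.432393 × 100 = 14.68

14.68%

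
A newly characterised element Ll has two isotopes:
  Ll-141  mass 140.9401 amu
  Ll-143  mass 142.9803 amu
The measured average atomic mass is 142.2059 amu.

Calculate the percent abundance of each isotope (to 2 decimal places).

With x = fraction of Ll-141 (so Ll-143 is 1 − x):
140.9401·x + 142.9803·(1 − x) = 142.2059
(140.9401 − 142.9803)·x = 142.2059 − 142.9803
x = -0.7744 / -2.0402 = 0.37957 → 37.96% Ll-141, 62.04% Ll-143.

Ll-141: 37.96%, Ll-143: 62.04%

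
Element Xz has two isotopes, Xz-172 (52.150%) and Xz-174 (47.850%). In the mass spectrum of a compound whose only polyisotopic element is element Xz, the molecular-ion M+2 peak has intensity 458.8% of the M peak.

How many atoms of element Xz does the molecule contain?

The M+2/M ratio from n Xz atoms is n · q/p = n · 0.47850/0.52150.
n = 4.588 × 0.52150/0.47850 = 5.00 ≈ 5

5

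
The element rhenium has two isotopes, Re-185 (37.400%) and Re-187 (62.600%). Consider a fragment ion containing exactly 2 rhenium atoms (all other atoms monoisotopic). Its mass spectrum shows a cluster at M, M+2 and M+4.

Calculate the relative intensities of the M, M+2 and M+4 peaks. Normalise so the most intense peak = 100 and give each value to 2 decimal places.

Each Re atom is independently Re-185 (p = 0.37400) or Re-187 (q = 0.62600); the cluster is the binomial expansion (p + q)^2.
P(M) = 0.37400^2 = 0.139876
P(M+2) = 2 × 0.37400^1 × 0.62600^1 = 0.468248
P(M+4) = 0.62600^2 = 0.391876
The M+2 peak is largest (0.468248); scaling to 100 gives 29.87 : 100.00 : 83.69.

29.87 : 100.00 : 83.69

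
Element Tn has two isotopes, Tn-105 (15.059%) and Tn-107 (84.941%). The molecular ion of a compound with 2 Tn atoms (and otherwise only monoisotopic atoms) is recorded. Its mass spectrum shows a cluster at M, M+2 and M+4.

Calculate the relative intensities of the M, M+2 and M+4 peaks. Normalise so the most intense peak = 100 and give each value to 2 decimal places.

3.14 : 35.46 : 100.00

Expanding (0.15059 + 0.84941)^2:
P(M) = 0.15059^2 = 0.022677
P(M+2) = 2 × 0.15059^1 × 0.84941^1 = 0.255825
P(M+4) = 0.84941^2 = 0.721497
The M+4 peak is largest (0.721497); scaling to 100 gives 3.14 : 35.46 : 100.00.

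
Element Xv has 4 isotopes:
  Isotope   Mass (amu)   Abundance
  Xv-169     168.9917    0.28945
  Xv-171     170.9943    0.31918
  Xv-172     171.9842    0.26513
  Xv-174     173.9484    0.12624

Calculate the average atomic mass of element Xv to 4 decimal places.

171.0500 amu

Weight each isotope mass by its fractional abundance: 0.28945 × 168.9917 + 0.31918 × 170.9943 + 0.26513 × 171.9842 + 0.12624 × 173.9484
= 48.91465 + 54.57796 + 45.59817 + 21.95925 = 171.05003 amu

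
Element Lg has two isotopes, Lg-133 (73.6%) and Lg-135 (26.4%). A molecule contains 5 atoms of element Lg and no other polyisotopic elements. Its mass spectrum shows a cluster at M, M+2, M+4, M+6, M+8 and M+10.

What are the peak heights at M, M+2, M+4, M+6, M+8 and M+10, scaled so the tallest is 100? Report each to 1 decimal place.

The 5 Lg atoms are independent, so intensities follow the terms of (0.736 + 0.264)^5.
P(M) = 0.736^5 = 0.215968
P(M+2) = 5 × 0.736^4 × 0.264^1 = 0.387334
P(M+4) = 10 × 0.736^3 × 0.264^2 = 0.277870
P(M+6) = 10 × 0.736^2 × 0.264^3 = 0.099671
P(M+8) = 5 × 0.736^1 × 0.264^4 = 0.017876
P(M+10) = 0.264^5 = 0.001282
The M+2 peak is largest (0.387334); scaling to 100 gives 55.8 : 100.0 : 71.7 : 25.7 : 4.6 : 0.3.

55.8 : 100.0 : 71.7 : 25.7 : 4.6 : 0.3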